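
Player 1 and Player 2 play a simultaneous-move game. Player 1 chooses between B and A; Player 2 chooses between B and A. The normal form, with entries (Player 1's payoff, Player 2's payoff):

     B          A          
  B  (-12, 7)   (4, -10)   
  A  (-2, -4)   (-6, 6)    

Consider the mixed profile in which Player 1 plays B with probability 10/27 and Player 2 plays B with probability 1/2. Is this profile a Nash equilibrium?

Yes

Check Player 2's indifference given Player 1's mix p = 10/27:
  payoff from B = 2/27; payoff from A = 2/27 — equal.
Check Player 1's indifference given Player 2's mix q = 1/2:
  payoff from B = -4; payoff from A = -4 — equal.
Both players are indifferent, so neither can profitably deviate.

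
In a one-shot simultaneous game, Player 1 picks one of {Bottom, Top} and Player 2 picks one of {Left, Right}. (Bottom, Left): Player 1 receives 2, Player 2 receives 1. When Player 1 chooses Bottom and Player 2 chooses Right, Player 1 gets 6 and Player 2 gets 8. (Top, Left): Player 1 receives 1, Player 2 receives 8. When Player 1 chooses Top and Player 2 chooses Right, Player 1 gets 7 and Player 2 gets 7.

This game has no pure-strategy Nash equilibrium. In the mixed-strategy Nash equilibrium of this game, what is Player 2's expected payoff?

Set Player 2's expected payoff from Left equal to that from Right:
  Player 2's payoff from Left: p·1 + (1−p)·8 = -7p + 8
  Player 2's payoff from Right: p·8 + (1−p)·7 = p + 7
  -7p + 8 = p + 7  ⇒  -8p = -1  ⇒  p = 1/8.
At equilibrium Player 2 is indifferent across columns, so Player 2's payoff equals the payoff from Left: (1/8)·1 + (7/8)·8 = 57/8.

57/8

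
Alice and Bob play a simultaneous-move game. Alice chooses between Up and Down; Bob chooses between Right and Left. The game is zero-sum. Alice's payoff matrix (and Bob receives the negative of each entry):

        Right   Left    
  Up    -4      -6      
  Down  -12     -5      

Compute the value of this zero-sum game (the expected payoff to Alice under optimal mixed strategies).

In a mixed equilibrium Alice is indifferent between Up and Down; this condition fixes q.
  Alice's payoff to Up: q·(-4) + (1−q)·(-6) = 2q - 6
  Alice's payoff to Down: q·(-12) + (1−q)·(-5) = -7q - 5
  2q - 6 = -7q - 5  ⇒  9q = 1  ⇒  q = 1/9.
The value is Alice's expected payoff against this mix (using Up): (1/9)·(-4) + (8/9)·(-6) = -52/9.

v = -52/9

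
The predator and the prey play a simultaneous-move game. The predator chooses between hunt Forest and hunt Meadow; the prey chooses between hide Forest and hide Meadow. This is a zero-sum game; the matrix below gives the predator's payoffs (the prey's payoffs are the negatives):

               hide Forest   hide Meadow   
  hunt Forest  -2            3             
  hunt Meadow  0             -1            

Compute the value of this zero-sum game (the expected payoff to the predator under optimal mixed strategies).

v = -1/3

The predator's indifference between hunt Forest and hunt Meadow determines the prey's mixing probability q:
  the predator's payoff to hunt Forest: q·(-2) + (1−q)·3 = -5q + 3
  the predator's payoff to hunt Meadow: q·0 + (1−q)·(-1) = q - 1
  -5q + 3 = q - 1  ⇒  -6q = -4  ⇒  q = 2/3.
The value is the predator's expected payoff against this mix (using hunt Forest): (2/3)·(-2) + (1/3)·3 = -1/3.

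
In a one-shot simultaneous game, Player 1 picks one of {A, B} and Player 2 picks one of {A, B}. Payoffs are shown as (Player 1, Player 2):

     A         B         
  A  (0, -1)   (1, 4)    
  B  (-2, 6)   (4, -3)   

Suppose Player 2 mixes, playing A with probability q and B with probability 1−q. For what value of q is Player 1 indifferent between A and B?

q = 3/5

Player 1's indifference between A and B determines Player 2's mixing probability q:
  Player 1's payoff to A: q·0 + (1−q)·1 = -q + 1
  Player 1's payoff to B: q·(-2) + (1−q)·4 = -6q + 4
  -q + 1 = -6q + 4  ⇒  5q = 3  ⇒  q = 3/5.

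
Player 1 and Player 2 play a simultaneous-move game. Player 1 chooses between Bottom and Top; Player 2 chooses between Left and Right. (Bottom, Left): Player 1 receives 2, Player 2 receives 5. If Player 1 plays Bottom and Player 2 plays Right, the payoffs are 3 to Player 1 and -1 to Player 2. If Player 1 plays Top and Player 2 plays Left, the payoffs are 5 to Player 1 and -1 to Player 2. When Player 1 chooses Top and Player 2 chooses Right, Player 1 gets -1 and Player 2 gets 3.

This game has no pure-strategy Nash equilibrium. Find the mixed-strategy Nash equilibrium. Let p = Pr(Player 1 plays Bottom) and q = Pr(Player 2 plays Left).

For Player 2 to be willing to mix, Player 2 must be indifferent between Left and Right, which pins down Player 1's mix.
  Player 2's payoff to Left: p·5 + (1−p)·(-1) = 6p - 1
  Player 2's payoff to Right: p·(-1) + (1−p)·3 = -4p + 3
  6p - 1 = -4p + 3  ⇒  10p = 4  ⇒  p = 2/5.
Player 1's indifference between Bottom and Top determines Player 2's mixing probability q:
  Player 1's payoff to Bottom: q·2 + (1−q)·3 = -q + 3
  Player 1's payoff to Top: q·5 + (1−q)·(-1) = 6q - 1
  -q + 3 = 6q - 1  ⇒  -7q = -4  ⇒  q = 4/7.

p = 2/5, q = 4/7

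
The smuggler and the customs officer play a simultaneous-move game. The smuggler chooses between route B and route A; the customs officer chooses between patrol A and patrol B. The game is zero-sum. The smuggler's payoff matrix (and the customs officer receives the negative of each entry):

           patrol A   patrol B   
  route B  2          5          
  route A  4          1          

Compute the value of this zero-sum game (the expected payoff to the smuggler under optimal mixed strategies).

v = 3

Set the smuggler's expected payoff from route B equal to that from route A:
  the smuggler's expected payoff from route B: q·2 + (1−q)·5 = -3q + 5
  the smuggler's expected payoff from route A: q·4 + (1−q)·1 = 3q + 1
  -3q + 5 = 3q + 1  ⇒  -6q = -4  ⇒  q = 2/3.
The value is the smuggler's expected payoff against this mix (using route B): (2/3)·2 + (1/3)·5 = 3.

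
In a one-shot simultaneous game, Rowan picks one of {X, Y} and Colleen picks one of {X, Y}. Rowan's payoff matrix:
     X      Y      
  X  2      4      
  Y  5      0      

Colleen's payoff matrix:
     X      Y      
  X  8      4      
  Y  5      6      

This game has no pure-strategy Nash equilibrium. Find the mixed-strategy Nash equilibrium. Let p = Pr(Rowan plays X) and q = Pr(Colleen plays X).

Set Colleen's expected payoff from X equal to that from Y:
  Colleen's payoff from X: p·8 + (1−p)·5 = 3p + 5
  Colleen's payoff from Y: p·4 + (1−p)·6 = -2p + 6
  3p + 5 = -2p + 6  ⇒  5p = 1  ⇒  p = 1/5.
For Rowan to be willing to mix, Rowan must be indifferent between X and Y, which pins down Colleen's mix.
  Rowan's payoff from X: q·2 + (1−q)·4 = -2q + 4
  Rowan's payoff from Y: q·5 + (1−q)·0 = 5q
  -2q + 4 = 5q  ⇒  -7q = -4  ⇒  q = 4/7.

p = 1/5, q = 4/7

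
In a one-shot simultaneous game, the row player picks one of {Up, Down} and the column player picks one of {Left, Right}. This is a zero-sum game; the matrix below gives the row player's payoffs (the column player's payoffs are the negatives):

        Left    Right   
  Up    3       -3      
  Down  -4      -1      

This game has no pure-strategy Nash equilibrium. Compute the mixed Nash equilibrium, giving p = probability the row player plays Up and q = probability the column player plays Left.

p = 1/3, q = 2/9

The column player's indifference between Left and Right determines the row player's mixing probability p:
  the column player's payoff to Left: p·(-3) + (1−p)·4 = -7p + 4
  the column player's payoff to Right: p·3 + (1−p)·1 = 2p + 1
  -7p + 4 = 2p + 1  ⇒  -9p = -3  ⇒  p = 1/3.
The row player's indifference between Up and Down determines the column player's mixing probability q:
  the row player's payoff to Up: q·3 + (1−q)·(-3) = 6q - 3
  the row player's payoff to Down: q·(-4) + (1−q)·(-1) = -3q - 1
  6q - 3 = -3q - 1  ⇒  9q = 2  ⇒  q = 2/9.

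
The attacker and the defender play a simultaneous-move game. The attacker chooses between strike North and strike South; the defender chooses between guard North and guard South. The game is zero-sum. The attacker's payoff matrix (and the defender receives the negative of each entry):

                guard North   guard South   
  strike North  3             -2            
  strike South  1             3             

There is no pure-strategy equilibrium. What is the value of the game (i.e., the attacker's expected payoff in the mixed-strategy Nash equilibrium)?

Set the attacker's expected payoff from strike North equal to that from strike South:
  the attacker's payoff to strike North: q·3 + (1−q)·(-2) = 5q - 2
  the attacker's payoff to strike South: q·1 + (1−q)·3 = -2q + 3
  5q - 2 = -2q + 3  ⇒  7q = 5  ⇒  q = 5/7.
The value is the attacker's expected payoff against this mix (using strike North): (5/7)·3 + (2/7)·(-2) = 11/7.

v = 11/7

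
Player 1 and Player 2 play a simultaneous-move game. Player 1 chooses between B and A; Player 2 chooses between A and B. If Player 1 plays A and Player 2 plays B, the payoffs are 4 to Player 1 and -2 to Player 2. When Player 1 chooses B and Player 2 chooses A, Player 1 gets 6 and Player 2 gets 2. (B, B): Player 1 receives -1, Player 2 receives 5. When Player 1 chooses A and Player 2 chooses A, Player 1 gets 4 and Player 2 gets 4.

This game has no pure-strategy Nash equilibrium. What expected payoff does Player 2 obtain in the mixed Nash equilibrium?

8/3

In a mixed equilibrium Player 2 is indifferent between A and B; this condition fixes p.
  Player 2's expected payoff from A: p·2 + (1−p)·4 = -2p + 4
  Player 2's expected payoff from B: p·5 + (1−p)·(-2) = 7p - 2
  -2p + 4 = 7p - 2  ⇒  -9p = -6  ⇒  p = 2/3.
At equilibrium Player 2 is indifferent across columns, so Player 2's payoff equals the payoff from A: (2/3)·2 + (1/3)·4 = 8/3.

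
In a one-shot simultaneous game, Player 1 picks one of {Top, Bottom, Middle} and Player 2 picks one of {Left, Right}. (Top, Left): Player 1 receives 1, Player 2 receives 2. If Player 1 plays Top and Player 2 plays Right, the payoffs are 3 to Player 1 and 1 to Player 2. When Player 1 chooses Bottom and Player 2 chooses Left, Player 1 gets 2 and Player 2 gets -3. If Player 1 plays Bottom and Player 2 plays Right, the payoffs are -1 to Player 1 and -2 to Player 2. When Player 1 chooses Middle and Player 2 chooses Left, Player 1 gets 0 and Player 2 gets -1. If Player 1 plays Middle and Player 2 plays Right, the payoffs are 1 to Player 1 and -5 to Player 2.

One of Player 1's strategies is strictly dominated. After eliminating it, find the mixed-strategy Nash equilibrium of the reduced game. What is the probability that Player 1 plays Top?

p = 1/2

Player 1's strategy Middle is strictly dominated by Top: 1 > 0 and 3 > 1. Eliminate Middle.
In a mixed equilibrium Player 2 is indifferent between Left and Right; this condition fixes p.
  Player 2's payoff to Left: p·2 + (1−p)·(-3) = 5p - 3
  Player 2's payoff to Right: p·1 + (1−p)·(-2) = 3p - 2
  5p - 3 = 3p - 2  ⇒  2p = 1  ⇒  p = 1/2.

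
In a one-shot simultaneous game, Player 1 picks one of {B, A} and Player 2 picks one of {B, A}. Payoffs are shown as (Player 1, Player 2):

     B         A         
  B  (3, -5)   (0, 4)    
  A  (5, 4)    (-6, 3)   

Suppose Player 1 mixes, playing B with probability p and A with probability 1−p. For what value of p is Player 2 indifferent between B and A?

Player 1's mix must leave Player 2 indifferent between B and A.
  Player 2's expected payoff from B: p·(-5) + (1−p)·4 = -9p + 4
  Player 2's expected payoff from A: p·4 + (1−p)·3 = p + 3
  -9p + 4 = p + 3  ⇒  -10p = -1  ⇒  p = 1/10.

p = 1/10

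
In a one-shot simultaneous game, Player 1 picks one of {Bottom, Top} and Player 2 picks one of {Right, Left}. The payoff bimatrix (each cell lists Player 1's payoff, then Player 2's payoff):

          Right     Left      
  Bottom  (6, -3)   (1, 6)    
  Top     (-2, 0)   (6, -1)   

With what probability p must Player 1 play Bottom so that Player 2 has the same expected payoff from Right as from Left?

p = 1/10

Player 2's indifference between Right and Left determines Player 1's mixing probability p:
  Player 2's payoff from Right: p·(-3) + (1−p)·0 = -3p
  Player 2's payoff from Left: p·6 + (1−p)·(-1) = 7p - 1
  -3p = 7p - 1  ⇒  -10p = -1  ⇒  p = 1/10.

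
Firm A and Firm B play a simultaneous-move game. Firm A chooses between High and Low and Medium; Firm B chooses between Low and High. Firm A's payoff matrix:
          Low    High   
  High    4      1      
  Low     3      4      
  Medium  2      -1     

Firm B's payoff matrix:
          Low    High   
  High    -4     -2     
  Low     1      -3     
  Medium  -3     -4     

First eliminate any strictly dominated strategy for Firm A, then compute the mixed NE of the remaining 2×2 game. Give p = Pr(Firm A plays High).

p = 2/3

Firm A's strategy Medium is strictly dominated by High: 4 > 2 and 1 > -1. Eliminate Medium.
For Firm B to be willing to mix, Firm B must be indifferent between Low and High, which pins down Firm A's mix.
  Firm B's payoff from Low: p·(-4) + (1−p)·1 = -5p + 1
  Firm B's payoff from High: p·(-2) + (1−p)·(-3) = p - 3
  -5p + 1 = p - 3  ⇒  -6p = -4  ⇒  p = 2/3.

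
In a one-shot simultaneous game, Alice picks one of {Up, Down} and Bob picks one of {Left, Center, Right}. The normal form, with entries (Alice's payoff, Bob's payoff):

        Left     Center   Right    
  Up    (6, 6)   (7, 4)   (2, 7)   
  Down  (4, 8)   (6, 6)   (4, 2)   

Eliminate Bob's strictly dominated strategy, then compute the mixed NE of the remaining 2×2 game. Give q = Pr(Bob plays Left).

Bob's strategy Center is strictly dominated by Left: 6 > 4 and 8 > 6. Eliminate Center.
Set Alice's expected payoff from Up equal to that from Down:
  Alice's payoff from Up: q·6 + (1−q)·2 = 4q + 2
  Alice's payoff from Down: q·4 + (1−q)·4 = 4
  4q + 2 = 4  ⇒  4q = 2  ⇒  q = 1/2.

q = 1/2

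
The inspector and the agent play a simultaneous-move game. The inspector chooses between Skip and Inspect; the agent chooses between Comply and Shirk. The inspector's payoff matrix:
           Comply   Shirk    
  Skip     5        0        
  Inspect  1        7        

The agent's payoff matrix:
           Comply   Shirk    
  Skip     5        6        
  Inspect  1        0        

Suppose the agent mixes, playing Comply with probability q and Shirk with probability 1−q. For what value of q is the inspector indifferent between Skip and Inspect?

For the inspector to be willing to mix, the inspector must be indifferent between Skip and Inspect, which pins down the agent's mix.
  the inspector's payoff to Skip: q·5 + (1−q)·0 = 5q
  the inspector's payoff to Inspect: q·1 + (1−q)·7 = -6q + 7
  5q = -6q + 7  ⇒  11q = 7  ⇒  q = 7/11.

q = 7/11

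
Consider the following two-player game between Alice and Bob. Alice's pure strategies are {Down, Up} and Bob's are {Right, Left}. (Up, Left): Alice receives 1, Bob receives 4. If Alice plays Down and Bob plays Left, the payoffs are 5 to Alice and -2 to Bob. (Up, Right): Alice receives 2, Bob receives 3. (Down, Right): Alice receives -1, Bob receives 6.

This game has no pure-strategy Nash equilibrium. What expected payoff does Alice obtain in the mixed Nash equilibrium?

For Alice to be willing to mix, Alice must be indifferent between Down and Up, which pins down Bob's mix.
  Alice's payoff to Down: q·(-1) + (1−q)·5 = -6q + 5
  Alice's payoff to Up: q·2 + (1−q)·1 = q + 1
  -6q + 5 = q + 1  ⇒  -7q = -4  ⇒  q = 4/7.
At equilibrium Alice is indifferent across rows, so Alice's payoff equals the payoff from Down: (4/7)·(-1) + (3/7)·5 = 11/7.

11/7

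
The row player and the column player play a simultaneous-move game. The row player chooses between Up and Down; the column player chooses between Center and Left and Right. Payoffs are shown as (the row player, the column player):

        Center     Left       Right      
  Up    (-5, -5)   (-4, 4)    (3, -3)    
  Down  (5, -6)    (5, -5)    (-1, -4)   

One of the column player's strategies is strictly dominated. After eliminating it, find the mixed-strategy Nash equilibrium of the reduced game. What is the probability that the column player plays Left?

q = 4/13

The column player's strategy Center is strictly dominated by Right: -3 > -5 and -4 > -6. Eliminate Center.
Set the row player's expected payoff from Up equal to that from Down:
  the row player's expected payoff from Up: q·(-4) + (1−q)·3 = -7q + 3
  the row player's expected payoff from Down: q·5 + (1−q)·(-1) = 6q - 1
  -7q + 3 = 6q - 1  ⇒  -13q = -4  ⇒  q = 4/13.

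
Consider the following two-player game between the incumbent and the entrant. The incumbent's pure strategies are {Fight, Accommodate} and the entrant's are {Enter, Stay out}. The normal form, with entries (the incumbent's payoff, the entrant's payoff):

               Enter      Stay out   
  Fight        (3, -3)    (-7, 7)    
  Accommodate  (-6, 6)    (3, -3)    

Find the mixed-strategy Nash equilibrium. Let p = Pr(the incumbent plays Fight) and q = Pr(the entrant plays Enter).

p = 9/19, q = 10/19

In a mixed equilibrium the entrant is indifferent between Enter and Stay out; this condition fixes p.
  the entrant's expected payoff from Enter: p·(-3) + (1−p)·6 = -9p + 6
  the entrant's expected payoff from Stay out: p·7 + (1−p)·(-3) = 10p - 3
  -9p + 6 = 10p - 3  ⇒  -19p = -9  ⇒  p = 9/19.
Set the incumbent's expected payoff from Fight equal to that from Accommodate:
  the incumbent's expected payoff from Fight: q·3 + (1−q)·(-7) = 10q - 7
  the incumbent's expected payoff from Accommodate: q·(-6) + (1−q)·3 = -9q + 3
  10q - 7 = -9q + 3  ⇒  19q = 10  ⇒  q = 10/19.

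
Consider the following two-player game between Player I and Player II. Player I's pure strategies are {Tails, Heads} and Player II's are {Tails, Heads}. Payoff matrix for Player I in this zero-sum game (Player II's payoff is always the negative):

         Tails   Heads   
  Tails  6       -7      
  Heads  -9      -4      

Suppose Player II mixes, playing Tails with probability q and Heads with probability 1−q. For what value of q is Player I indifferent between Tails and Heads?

Player I's indifference between Tails and Heads determines Player II's mixing probability q:
  Player I's payoff to Tails: q·6 + (1−q)·(-7) = 13q - 7
  Player I's payoff to Heads: q·(-9) + (1−q)·(-4) = -5q - 4
  13q - 7 = -5q - 4  ⇒  18q = 3  ⇒  q = 1/6.

q = 1/6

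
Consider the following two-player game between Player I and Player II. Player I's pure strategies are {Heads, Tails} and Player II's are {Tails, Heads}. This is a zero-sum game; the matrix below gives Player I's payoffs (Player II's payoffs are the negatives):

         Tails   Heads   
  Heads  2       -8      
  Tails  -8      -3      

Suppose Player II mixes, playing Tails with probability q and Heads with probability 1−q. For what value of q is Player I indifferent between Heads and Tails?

Player II's mix must leave Player I indifferent between Heads and Tails.
  Player I's payoff to Heads: q·2 + (1−q)·(-8) = 10q - 8
  Player I's payoff to Tails: q·(-8) + (1−q)·(-3) = -5q - 3
  10q - 8 = -5q - 3  ⇒  15q = 5  ⇒  q = 1/3.

q = 1/3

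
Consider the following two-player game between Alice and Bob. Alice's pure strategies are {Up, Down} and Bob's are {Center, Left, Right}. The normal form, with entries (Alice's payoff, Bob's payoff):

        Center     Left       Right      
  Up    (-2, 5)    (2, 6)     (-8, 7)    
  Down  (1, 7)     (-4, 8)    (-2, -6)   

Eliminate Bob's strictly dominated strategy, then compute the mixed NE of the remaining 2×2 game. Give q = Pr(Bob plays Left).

Bob's strategy Center is strictly dominated by Left: 6 > 5 and 8 > 7. Eliminate Center.
Alice's indifference between Up and Down determines Bob's mixing probability q:
  Alice's expected payoff from Up: q·2 + (1−q)·(-8) = 10q - 8
  Alice's expected payoff from Down: q·(-4) + (1−q)·(-2) = -2q - 2
  10q - 8 = -2q - 2  ⇒  12q = 6  ⇒  q = 1/2.

q = 1/2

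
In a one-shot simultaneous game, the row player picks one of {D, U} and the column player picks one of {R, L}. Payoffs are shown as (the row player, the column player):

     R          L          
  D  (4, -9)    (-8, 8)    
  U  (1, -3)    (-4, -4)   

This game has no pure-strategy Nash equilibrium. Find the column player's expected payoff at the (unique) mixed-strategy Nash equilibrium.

-10/3

The column player's indifference between R and L determines the row player's mixing probability p:
  the column player's expected payoff from R: p·(-9) + (1−p)·(-3) = -6p - 3
  the column player's expected payoff from L: p·8 + (1−p)·(-4) = 12p - 4
  -6p - 3 = 12p - 4  ⇒  -18p = -1  ⇒  p = 1/18.
At equilibrium the column player is indifferent across columns, so the column player's payoff equals the payoff from R: (1/18)·(-9) + (17/18)·(-3) = -10/3.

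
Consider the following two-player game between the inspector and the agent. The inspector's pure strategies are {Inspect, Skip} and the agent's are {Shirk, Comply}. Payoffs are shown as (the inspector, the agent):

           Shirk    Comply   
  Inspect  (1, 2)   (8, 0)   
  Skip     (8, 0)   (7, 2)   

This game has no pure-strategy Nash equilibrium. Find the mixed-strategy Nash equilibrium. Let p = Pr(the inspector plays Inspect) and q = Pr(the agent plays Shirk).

Set the agent's expected payoff from Shirk equal to that from Comply:
  the agent's payoff to Shirk: p·2 + (1−p)·0 = 2p
  the agent's payoff to Comply: p·0 + (1−p)·2 = -2p + 2
  2p = -2p + 2  ⇒  4p = 2  ⇒  p = 1/2.
In a mixed equilibrium the inspector is indifferent between Inspect and Skip; this condition fixes q.
  the inspector's payoff to Inspect: q·1 + (1−q)·8 = -7q + 8
  the inspector's payoff to Skip: q·8 + (1−q)·7 = q + 7
  -7q + 8 = q + 7  ⇒  -8q = -1  ⇒  q = 1/8.

p = 1/2, q = 1/8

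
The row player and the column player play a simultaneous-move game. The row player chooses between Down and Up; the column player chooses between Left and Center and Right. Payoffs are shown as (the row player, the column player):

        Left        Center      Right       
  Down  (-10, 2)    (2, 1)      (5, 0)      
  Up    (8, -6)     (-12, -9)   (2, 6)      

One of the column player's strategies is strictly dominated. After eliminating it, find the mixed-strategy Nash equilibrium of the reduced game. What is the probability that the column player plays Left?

q = 1/7

The column player's strategy Center is strictly dominated by Left: 2 > 1 and -6 > -9. Eliminate Center.
In a mixed equilibrium the row player is indifferent between Down and Up; this condition fixes q.
  the row player's payoff to Down: q·(-10) + (1−q)·5 = -15q + 5
  the row player's payoff to Up: q·8 + (1−q)·2 = 6q + 2
  -15q + 5 = 6q + 2  ⇒  -21q = -3  ⇒  q = 1/7.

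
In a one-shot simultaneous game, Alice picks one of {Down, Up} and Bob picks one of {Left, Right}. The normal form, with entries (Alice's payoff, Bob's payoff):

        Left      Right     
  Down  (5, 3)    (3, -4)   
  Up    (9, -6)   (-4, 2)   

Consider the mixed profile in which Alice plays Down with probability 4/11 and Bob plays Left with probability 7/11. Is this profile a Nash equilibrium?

No

Given Alice's mix p = 4/11, Bob's payoff from Left is -30/11 but from Right is -2/11. Bob strictly prefers Right, so Bob would not mix.
So the proposed profile is not a Nash equilibrium.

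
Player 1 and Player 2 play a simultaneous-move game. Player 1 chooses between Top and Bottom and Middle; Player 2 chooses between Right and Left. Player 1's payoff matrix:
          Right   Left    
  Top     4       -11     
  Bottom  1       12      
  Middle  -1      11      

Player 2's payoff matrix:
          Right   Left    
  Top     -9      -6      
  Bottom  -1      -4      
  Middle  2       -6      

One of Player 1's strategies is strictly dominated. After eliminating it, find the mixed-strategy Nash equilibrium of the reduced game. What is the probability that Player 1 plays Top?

p = 1/2

Player 1's strategy Middle is strictly dominated by Bottom: 1 > -1 and 12 > 11. Eliminate Middle.
In a mixed equilibrium Player 2 is indifferent between Right and Left; this condition fixes p.
  Player 2's payoff to Right: p·(-9) + (1−p)·(-1) = -8p - 1
  Player 2's payoff to Left: p·(-6) + (1−p)·(-4) = -2p - 4
  -8p - 1 = -2p - 4  ⇒  -6p = -3  ⇒  p = 1/2.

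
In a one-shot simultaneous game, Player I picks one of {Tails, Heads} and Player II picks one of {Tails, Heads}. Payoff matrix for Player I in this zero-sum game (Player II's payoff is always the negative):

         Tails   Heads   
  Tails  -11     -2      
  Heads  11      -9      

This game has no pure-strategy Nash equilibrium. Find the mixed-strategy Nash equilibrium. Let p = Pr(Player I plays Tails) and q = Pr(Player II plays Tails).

p = 20/29, q = 7/29

Player I's mix must leave Player II indifferent between Tails and Heads.
  Player II's payoff to Tails: p·11 + (1−p)·(-11) = 22p - 11
  Player II's payoff to Heads: p·2 + (1−p)·9 = -7p + 9
  22p - 11 = -7p + 9  ⇒  29p = 20  ⇒  p = 20/29.
Player II's mix must leave Player I indifferent between Tails and Heads.
  Player I's payoff from Tails: q·(-11) + (1−q)·(-2) = -9q - 2
  Player I's payoff from Heads: q·11 + (1−q)·(-9) = 20q - 9
  -9q - 2 = 20q - 9  ⇒  -29q = -7  ⇒  q = 7/29.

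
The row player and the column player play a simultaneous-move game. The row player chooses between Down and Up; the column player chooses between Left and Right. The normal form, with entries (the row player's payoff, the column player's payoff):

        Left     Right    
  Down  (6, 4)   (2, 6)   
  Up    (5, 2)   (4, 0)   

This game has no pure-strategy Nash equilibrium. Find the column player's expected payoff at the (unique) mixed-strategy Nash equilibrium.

In a mixed equilibrium the column player is indifferent between Left and Right; this condition fixes p.
  the column player's payoff from Left: p·4 + (1−p)·2 = 2p + 2
  the column player's payoff from Right: p·6 + (1−p)·0 = 6p
  2p + 2 = 6p  ⇒  -4p = -2  ⇒  p = 1/2.
At equilibrium the column player is indifferent across columns, so the column player's payoff equals the payoff from Left: (1/2)·4 + (1/2)·2 = 3.

3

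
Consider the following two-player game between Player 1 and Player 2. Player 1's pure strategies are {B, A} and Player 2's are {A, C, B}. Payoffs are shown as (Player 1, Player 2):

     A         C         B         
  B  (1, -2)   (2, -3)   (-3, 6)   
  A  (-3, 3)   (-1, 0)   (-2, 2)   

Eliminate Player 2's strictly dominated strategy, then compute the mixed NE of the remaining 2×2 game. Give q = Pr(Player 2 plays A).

q = 1/5

Player 2's strategy C is strictly dominated by A: -2 > -3 and 3 > 0. Eliminate C.
Player 1's indifference between B and A determines Player 2's mixing probability q:
  Player 1's payoff from B: q·1 + (1−q)·(-3) = 4q - 3
  Player 1's payoff from A: q·(-3) + (1−q)·(-2) = -q - 2
  4q - 3 = -q - 2  ⇒  5q = 1  ⇒  q = 1/5.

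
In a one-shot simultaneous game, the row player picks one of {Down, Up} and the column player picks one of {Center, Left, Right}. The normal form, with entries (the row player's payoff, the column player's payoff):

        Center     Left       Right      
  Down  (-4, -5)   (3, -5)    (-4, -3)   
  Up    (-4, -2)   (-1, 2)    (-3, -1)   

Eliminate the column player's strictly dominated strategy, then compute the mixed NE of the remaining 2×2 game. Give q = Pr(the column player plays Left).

The column player's strategy Center is strictly dominated by Right: -3 > -5 and -1 > -2. Eliminate Center.
In a mixed equilibrium the row player is indifferent between Down and Up; this condition fixes q.
  the row player's payoff to Down: q·3 + (1−q)·(-4) = 7q - 4
  the row player's payoff to Up: q·(-1) + (1−q)·(-3) = 2q - 3
  7q - 4 = 2q - 3  ⇒  5q = 1  ⇒  q = 1/5.

q = 1/5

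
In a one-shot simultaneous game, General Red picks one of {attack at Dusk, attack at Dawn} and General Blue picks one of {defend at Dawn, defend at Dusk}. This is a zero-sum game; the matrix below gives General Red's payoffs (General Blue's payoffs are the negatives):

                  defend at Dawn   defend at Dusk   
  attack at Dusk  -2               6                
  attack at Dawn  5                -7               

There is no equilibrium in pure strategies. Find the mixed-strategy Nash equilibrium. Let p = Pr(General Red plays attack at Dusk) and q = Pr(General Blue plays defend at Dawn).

General Red's mix must leave General Blue indifferent between defend at Dawn and defend at Dusk.
  General Blue's payoff to defend at Dawn: p·2 + (1−p)·(-5) = 7p - 5
  General Blue's payoff to defend at Dusk: p·(-6) + (1−p)·7 = -13p + 7
  7p - 5 = -13p + 7  ⇒  20p = 12  ⇒  p = 3/5.
General Red's indifference between attack at Dusk and attack at Dawn determines General Blue's mixing probability q:
  General Red's payoff from attack at Dusk: q·(-2) + (1−q)·6 = -8q + 6
  General Red's payoff from attack at Dawn: q·5 + (1−q)·(-7) = 12q - 7
  -8q + 6 = 12q - 7  ⇒  -20q = -13  ⇒  q = 13/20.

p = 3/5, q = 13/20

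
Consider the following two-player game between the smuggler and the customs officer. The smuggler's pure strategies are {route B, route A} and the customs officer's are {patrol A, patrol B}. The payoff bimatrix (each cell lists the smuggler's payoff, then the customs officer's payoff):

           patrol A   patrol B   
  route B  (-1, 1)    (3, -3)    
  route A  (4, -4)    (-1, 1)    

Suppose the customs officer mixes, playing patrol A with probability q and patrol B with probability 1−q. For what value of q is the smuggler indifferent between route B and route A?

The smuggler's indifference between route B and route A determines the customs officer's mixing probability q:
  the smuggler's payoff to route B: q·(-1) + (1−q)·3 = -4q + 3
  the smuggler's payoff to route A: q·4 + (1−q)·(-1) = 5q - 1
  -4q + 3 = 5q - 1  ⇒  -9q = -4  ⇒  q = 4/9.

q = 4/9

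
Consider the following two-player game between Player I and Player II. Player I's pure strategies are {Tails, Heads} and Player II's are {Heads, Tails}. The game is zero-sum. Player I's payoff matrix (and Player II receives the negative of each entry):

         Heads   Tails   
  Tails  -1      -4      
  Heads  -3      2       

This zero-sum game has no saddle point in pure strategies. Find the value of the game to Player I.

In a mixed equilibrium Player I is indifferent between Tails and Heads; this condition fixes q.
  Player I's payoff from Tails: q·(-1) + (1−q)·(-4) = 3q - 4
  Player I's payoff from Heads: q·(-3) + (1−q)·2 = -5q + 2
  3q - 4 = -5q + 2  ⇒  8q = 6  ⇒  q = 3/4.
The value is Player I's expected payoff against this mix (using Tails): (3/4)·(-1) + (1/4)·(-4) = -7/4.

v = -7/4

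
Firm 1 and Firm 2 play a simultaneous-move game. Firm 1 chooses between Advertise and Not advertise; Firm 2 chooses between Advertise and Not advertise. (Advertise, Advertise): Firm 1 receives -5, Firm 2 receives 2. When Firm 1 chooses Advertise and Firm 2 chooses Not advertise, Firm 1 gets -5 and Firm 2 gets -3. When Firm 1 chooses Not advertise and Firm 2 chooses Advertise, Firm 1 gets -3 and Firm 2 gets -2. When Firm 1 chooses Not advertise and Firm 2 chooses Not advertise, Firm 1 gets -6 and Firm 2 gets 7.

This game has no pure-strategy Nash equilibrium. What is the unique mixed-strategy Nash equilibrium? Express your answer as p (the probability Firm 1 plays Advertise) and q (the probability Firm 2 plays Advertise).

p = 9/14, q = 1/3

For Firm 2 to be willing to mix, Firm 2 must be indifferent between Advertise and Not advertise, which pins down Firm 1's mix.
  Firm 2's payoff to Advertise: p·2 + (1−p)·(-2) = 4p - 2
  Firm 2's payoff to Not advertise: p·(-3) + (1−p)·7 = -10p + 7
  4p - 2 = -10p + 7  ⇒  14p = 9  ⇒  p = 9/14.
For Firm 1 to be willing to mix, Firm 1 must be indifferent between Advertise and Not advertise, which pins down Firm 2's mix.
  Firm 1's payoff to Advertise: q·(-5) + (1−q)·(-5) = -5
  Firm 1's payoff to Not advertise: q·(-3) + (1−q)·(-6) = 3q - 6
  -5 = 3q - 6  ⇒  -3q = -1  ⇒  q = 1/3.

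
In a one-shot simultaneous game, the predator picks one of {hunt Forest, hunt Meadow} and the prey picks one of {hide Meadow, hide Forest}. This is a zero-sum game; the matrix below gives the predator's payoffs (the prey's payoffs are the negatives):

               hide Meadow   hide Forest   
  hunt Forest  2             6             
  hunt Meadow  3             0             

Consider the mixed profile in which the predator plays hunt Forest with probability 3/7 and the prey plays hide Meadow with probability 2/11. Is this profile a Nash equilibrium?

No

Given the prey's mix q = 2/11, the predator's payoff from hunt Forest is 58/11 but from hunt Meadow is 6/11. The predator strictly prefers hunt Forest, so the predator would not mix.
So the proposed profile is not a Nash equilibrium.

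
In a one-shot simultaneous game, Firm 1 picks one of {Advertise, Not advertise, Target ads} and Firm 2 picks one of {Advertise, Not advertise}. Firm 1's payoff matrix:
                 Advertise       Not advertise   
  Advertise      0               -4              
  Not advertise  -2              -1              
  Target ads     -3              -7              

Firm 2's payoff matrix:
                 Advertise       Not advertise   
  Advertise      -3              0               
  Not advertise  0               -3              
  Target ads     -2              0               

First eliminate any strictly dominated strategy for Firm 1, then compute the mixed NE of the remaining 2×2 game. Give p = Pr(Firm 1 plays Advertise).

Firm 1's strategy Target ads is strictly dominated by Advertise: 0 > -3 and -4 > -7. Eliminate Target ads.
Set Firm 2's expected payoff from Advertise equal to that from Not advertise:
  Firm 2's expected payoff from Advertise: p·(-3) + (1−p)·0 = -3p
  Firm 2's expected payoff from Not advertise: p·0 + (1−p)·(-3) = 3p - 3
  -3p = 3p - 3  ⇒  -6p = -3  ⇒  p = 1/2.

p = 1/2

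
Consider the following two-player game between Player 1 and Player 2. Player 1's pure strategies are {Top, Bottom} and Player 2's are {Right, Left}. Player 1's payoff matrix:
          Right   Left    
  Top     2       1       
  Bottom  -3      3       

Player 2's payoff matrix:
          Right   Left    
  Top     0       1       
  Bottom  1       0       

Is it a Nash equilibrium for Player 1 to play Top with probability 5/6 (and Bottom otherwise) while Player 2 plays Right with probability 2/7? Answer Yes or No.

No

Given Player 1's mix p = 5/6, Player 2's payoff from Right is 1/6 but from Left is 5/6. Player 2 strictly prefers Left, so Player 2 would not mix.
So the proposed profile is not a Nash equilibrium.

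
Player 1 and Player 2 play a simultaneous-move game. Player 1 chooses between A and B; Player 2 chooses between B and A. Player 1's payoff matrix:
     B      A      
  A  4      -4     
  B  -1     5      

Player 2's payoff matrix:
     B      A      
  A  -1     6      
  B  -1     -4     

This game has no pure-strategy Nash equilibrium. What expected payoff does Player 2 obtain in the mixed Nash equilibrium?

-1

For Player 2 to be willing to mix, Player 2 must be indifferent between B and A, which pins down Player 1's mix.
  Player 2's payoff to B: p·(-1) + (1−p)·(-1) = -1
  Player 2's payoff to A: p·6 + (1−p)·(-4) = 10p - 4
  -1 = 10p - 4  ⇒  -10p = -3  ⇒  p = 3/10.
At equilibrium Player 2 is indifferent across columns, so Player 2's payoff equals the payoff from B: (3/10)·(-1) + (7/10)·(-1) = -1.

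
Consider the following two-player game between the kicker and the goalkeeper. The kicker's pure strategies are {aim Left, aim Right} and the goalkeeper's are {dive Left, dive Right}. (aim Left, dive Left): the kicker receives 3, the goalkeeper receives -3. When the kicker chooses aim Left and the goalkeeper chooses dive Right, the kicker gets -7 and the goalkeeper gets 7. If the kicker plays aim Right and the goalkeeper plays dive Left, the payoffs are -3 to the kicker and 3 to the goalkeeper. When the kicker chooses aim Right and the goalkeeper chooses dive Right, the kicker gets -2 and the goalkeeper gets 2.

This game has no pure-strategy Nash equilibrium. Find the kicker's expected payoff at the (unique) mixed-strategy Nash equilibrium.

The kicker's indifference between aim Left and aim Right determines the goalkeeper's mixing probability q:
  the kicker's expected payoff from aim Left: q·3 + (1−q)·(-7) = 10q - 7
  the kicker's expected payoff from aim Right: q·(-3) + (1−q)·(-2) = -q - 2
  10q - 7 = -q - 2  ⇒  11q = 5  ⇒  q = 5/11.
At equilibrium the kicker is indifferent across rows, so the kicker's payoff equals the payoff from aim Left: (5/11)·3 + (6/11)·(-7) = -27/11.

-27/11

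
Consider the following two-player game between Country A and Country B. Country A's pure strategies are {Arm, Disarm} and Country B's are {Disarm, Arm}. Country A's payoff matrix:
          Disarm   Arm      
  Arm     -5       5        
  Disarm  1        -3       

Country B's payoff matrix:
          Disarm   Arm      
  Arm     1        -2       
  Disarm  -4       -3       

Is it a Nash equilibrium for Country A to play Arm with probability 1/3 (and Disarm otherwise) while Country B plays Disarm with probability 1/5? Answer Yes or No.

No

Given Country A's mix p = 1/3, Country B's payoff from Disarm is -7/3 but from Arm is -8/3. Country B strictly prefers Disarm, so Country B would not mix.
So the proposed profile is not a Nash equilibrium.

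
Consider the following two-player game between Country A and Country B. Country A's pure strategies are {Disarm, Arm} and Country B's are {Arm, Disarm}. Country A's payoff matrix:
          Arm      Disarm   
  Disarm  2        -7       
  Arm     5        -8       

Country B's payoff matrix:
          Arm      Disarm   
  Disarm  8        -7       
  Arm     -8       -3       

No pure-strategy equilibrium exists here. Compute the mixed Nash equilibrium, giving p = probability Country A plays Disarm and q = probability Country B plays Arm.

Country A's mix must leave Country B indifferent between Arm and Disarm.
  Country B's payoff to Arm: p·8 + (1−p)·(-8) = 16p - 8
  Country B's payoff to Disarm: p·(-7) + (1−p)·(-3) = -4p - 3
  16p - 8 = -4p - 3  ⇒  20p = 5  ⇒  p = 1/4.
Country A's indifference between Disarm and Arm determines Country B's mixing probability q:
  Country A's expected payoff from Disarm: q·2 + (1−q)·(-7) = 9q - 7
  Country A's expected payoff from Arm: q·5 + (1−q)·(-8) = 13q - 8
  9q - 7 = 13q - 8  ⇒  -4q = -1  ⇒  q = 1/4.

p = 1/4, q = 1/4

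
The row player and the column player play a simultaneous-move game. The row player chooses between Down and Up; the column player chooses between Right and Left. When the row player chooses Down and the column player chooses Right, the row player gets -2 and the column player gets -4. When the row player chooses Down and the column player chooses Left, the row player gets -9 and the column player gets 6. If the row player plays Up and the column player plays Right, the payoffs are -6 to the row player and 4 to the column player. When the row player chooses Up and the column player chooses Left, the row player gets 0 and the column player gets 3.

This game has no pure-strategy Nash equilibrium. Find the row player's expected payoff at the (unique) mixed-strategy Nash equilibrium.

-54/13

Set the row player's expected payoff from Down equal to that from Up:
  the row player's payoff from Down: q·(-2) + (1−q)·(-9) = 7q - 9
  the row player's payoff from Up: q·(-6) + (1−q)·0 = -6q
  7q - 9 = -6q  ⇒  13q = 9  ⇒  q = 9/13.
At equilibrium the row player is indifferent across rows, so the row player's payoff equals the payoff from Down: (9/13)·(-2) + (4/13)·(-9) = -54/13.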